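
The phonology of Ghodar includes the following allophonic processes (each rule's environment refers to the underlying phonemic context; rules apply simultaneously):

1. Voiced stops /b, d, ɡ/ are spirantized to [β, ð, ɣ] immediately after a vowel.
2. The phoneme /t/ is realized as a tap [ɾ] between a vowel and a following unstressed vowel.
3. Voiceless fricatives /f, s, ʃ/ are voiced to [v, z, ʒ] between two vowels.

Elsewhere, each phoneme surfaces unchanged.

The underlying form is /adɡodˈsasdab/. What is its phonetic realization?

/d/ — between /a/ and /ɡ/, immediately after a vowel — surfaces as [ð] (rule 1).
/ɡ/ — between /d/ and /o/; rule 1 does not apply here → [ɡ].
Rule 1 applies to /d/ (between /o/ and /s/: immediately after a vowel) → [ð].
/s/ (between /d/ and /a/): rule 3 targets it, but not between two vowels → unchanged [s].
/s/ (between /a/ and /d/) is in the target of rule 3 but the environment (between two vowels) is not met → [s].
/d/ — between /s/ and /a/; rule 1 does not apply here → [d].
/b/ (word-final): immediately after a vowel, so rule 1 applies → [β].

[aðɡoðˈsasdaβ]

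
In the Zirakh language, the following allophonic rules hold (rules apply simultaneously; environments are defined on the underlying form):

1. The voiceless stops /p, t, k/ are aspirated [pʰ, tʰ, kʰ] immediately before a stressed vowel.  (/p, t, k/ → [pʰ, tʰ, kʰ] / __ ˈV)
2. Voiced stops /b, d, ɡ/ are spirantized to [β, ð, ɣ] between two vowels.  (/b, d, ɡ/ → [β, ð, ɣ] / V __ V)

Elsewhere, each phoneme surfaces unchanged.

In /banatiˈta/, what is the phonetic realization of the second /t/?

[tʰ]

/t/ (between /i/ and /a/): immediately before a stressed vowel, so rule 1 applies → [tʰ].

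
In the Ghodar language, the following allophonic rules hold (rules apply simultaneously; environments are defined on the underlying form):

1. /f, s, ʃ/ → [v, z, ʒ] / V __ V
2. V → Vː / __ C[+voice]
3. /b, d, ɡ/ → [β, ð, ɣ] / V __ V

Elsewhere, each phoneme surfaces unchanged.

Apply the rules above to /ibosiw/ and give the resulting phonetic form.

[iːβoziːw]

/i/ (word-initial): before a voiced consonant, so rule 2 applies → [iː].
/b/ meets the environment for rule 3 (between two vowels) → [β].
/o/ (between /b/ and /s/) is in the target of rule 2 but the environment (before a voiced consonant) is not met → [o].
Rule 1 applies to /s/ (between /o/ and /i/: between two vowels) → [z].
/i/ meets the environment for rule 2 (before a voiced consonant) → [iː].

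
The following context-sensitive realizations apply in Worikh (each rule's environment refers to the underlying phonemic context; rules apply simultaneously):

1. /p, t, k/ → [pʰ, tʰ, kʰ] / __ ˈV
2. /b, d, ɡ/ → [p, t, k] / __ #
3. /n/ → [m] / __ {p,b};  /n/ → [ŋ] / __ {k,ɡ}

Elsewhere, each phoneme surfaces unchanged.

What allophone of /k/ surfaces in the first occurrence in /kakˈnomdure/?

[k]

/k/ (word-initial) fails the environment for rule 1, so it stays [k].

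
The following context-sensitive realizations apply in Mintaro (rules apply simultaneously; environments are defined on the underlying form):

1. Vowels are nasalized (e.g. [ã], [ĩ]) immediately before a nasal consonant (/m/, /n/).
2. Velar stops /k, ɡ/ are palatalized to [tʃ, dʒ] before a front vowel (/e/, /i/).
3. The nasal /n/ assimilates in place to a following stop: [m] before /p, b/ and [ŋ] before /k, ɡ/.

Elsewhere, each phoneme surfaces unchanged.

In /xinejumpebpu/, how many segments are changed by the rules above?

Segments that undergo a rule: /i/ → [ĩ] (rule 1); /u/ → [ũ] (rule 1).
All other segments surface unchanged.

2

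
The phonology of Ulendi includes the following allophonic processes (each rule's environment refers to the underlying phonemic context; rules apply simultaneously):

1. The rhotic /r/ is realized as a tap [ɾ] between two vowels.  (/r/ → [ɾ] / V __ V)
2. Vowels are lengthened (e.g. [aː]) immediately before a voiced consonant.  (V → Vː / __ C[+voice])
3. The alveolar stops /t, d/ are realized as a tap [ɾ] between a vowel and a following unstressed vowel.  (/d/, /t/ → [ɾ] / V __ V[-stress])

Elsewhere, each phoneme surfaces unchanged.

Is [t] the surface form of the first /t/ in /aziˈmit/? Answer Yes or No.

/t/ (word-final) is in the target of rule 3 but the environment (between a vowel and a following unstressed vowel) is not met → [t].
The actual realization is [t], which matches [t].

Yes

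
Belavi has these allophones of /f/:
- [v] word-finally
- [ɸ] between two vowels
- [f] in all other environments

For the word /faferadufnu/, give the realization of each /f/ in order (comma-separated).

Occurrence 1 (position 1): no conditioning environment matches → elsewhere allophone [f].
Occurrence 2 (position 3): between two vowels → [ɸ].
Occurrence 3 (position 9): no conditioning environment matches → elsewhere allophone [f].

[f], [ɸ], [f]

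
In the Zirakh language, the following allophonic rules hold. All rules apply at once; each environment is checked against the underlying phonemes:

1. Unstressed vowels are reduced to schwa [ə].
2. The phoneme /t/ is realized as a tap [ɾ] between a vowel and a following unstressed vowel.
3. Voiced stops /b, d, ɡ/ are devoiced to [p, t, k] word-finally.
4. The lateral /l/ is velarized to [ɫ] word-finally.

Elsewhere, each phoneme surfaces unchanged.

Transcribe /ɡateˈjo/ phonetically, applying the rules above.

[ɡəɾəˈjo]

/ɡ/ — word-initial; rule 3 does not apply here → [ɡ].
/a/ — between /ɡ/ and /t/, in an unstressed syllable — surfaces as [ə] (rule 1).
/t/ (between /a/ and /e/): between a vowel and a following unstressed vowel, so rule 2 applies → [ɾ].
/e/ — between /t/ and /j/, in an unstressed syllable — surfaces as [ə] (rule 1).
/j/ — not in any rule's target class → [j].
/o/ (word-final) fails the environment for rule 1, so it stays [o].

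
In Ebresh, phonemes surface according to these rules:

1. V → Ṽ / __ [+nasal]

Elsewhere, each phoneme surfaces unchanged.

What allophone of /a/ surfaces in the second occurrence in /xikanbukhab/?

/a/ (between /h/ and /b/) is in the target of rule 1 but the environment (before a nasal consonant) is not met → [a].

[a]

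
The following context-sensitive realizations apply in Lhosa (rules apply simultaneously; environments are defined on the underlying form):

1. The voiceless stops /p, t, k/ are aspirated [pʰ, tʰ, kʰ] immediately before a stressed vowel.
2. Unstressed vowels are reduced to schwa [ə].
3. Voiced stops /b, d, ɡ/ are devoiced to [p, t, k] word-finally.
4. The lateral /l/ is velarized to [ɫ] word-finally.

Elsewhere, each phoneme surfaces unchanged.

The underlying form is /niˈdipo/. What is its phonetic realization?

[nəˈdipə]

/n/ (word-initial) is unaffected → [n].
/i/ (between /n/ and /d/) occurs in an unstressed syllable → [ə] by rule 2.
/d/ (between /i/ and /i/) fails the environment for rule 3, so it stays [d].
/i/ (between /d/ and /p/): rule 2 targets it, but not in an unstressed syllable → unchanged [i].
/p/ (between /i/ and /o/) is in the target of rule 1 but the environment (immediately before a stressed vowel) is not met → [p].
/o/ — word-final, in an unstressed syllable — surfaces as [ə] (rule 2).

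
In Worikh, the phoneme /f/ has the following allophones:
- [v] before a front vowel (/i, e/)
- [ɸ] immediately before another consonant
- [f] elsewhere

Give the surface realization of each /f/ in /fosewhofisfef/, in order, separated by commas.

Occurrence 1 (position 1): no conditioning environment matches → elsewhere allophone [f].
Occurrence 2 (position 8): before a front vowel (/i, e/) → [v].
Occurrence 3 (position 11): before a front vowel (/i, e/) → [v].
Occurrence 4 (position 13): no conditioning environment matches → elsewhere allophone [f].

[f], [v], [v], [f]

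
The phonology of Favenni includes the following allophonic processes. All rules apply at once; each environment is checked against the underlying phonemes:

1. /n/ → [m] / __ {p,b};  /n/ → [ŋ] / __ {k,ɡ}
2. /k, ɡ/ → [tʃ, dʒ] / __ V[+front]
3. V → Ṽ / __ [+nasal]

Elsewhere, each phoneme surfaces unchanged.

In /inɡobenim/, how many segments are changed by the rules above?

4

Segments that undergo a rule: /i/ → [ĩ] (rule 3); /n/ → [ŋ] (rule 1); /e/ → [ẽ] (rule 3); /i/ → [ĩ] (rule 3).
All other segments surface unchanged.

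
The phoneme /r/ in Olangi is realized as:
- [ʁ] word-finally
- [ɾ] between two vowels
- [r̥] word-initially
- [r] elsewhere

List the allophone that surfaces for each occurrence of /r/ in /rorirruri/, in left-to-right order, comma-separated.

Occurrence 1 (position 1): word-initially → [r̥].
Occurrence 2 (position 3): between two vowels → [ɾ].
Occurrence 3 (position 5): no conditioning environment matches → elsewhere allophone [r].
Occurrence 4 (position 6): no conditioning environment matches → elsewhere allophone [r].
Occurrence 5 (position 8): between two vowels → [ɾ].

[r̥], [ɾ], [r], [r], [ɾ]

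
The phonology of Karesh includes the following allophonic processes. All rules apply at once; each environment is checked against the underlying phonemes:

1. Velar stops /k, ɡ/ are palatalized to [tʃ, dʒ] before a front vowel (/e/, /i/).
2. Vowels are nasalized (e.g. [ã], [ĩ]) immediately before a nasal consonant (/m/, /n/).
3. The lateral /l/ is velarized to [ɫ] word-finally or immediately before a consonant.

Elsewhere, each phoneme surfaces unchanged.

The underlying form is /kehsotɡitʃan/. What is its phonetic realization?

[tʃehsotdʒitʃãn]

Rule 1 applies to /k/ (word-initial: before a front vowel) → [tʃ].
/e/ (between /k/ and /h/) is in the target of rule 2 but the environment (before a nasal consonant) is not met → [e].
/h/ — not in any rule's target class → [h].
/s/ stays [s].
/o/ (between /s/ and /t/): rule 2 targets it, but not before a nasal consonant → unchanged [o].
/t/ stays [t].
/ɡ/ — between /t/ and /i/, before a front vowel — surfaces as [dʒ] (rule 1).
/i/ (between /ɡ/ and /t/) is in the target of rule 2 but the environment (before a nasal consonant) is not met → [i].
/t/ (between /i/ and /ʃ/): no rule targets it → [t].
/ʃ/ (between /t/ and /a/): no rule targets it → [ʃ].
/a/ (between /ʃ/ and /n/) occurs before a nasal consonant → [ã] by rule 2.
/n/ stays [n].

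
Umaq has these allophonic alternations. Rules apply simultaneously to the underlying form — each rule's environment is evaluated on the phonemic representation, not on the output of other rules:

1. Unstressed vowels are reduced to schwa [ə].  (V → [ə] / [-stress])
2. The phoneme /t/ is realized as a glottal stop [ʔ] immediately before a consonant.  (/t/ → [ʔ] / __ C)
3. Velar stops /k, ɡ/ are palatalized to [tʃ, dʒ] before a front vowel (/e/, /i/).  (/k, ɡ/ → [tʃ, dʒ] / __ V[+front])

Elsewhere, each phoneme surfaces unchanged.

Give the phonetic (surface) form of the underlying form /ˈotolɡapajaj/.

/o/ — word-initial; rule 1 does not apply here → [o].
/t/ (between /o/ and /o/) is in the target of rule 2 but the environment (immediately before a consonant) is not met → [t].
/o/ (between /t/ and /l/): in an unstressed syllable, so rule 1 applies → [ə].
/l/ stays [l].
/ɡ/ (between /l/ and /a/): rule 3 targets it, but not before a front vowel → unchanged [ɡ].
/a/ — between /ɡ/ and /p/, in an unstressed syllable — surfaces as [ə] (rule 1).
/p/ (between /a/ and /a/) is unaffected → [p].
/a/ (between /p/ and /j/): in an unstressed syllable, so rule 1 applies → [ə].
/j/ (between /a/ and /a/) is unaffected → [j].
/a/ (between /j/ and /j/): in an unstressed syllable, so rule 1 applies → [ə].
/j/ (word-final) is unaffected → [j].

[ˈotəlɡəpəjəj]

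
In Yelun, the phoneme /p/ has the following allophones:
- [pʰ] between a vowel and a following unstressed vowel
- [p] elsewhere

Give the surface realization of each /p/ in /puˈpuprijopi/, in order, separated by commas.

Occurrence 1 (position 1): no conditioning environment matches → elsewhere allophone [p].
Occurrence 2 (position 3): no conditioning environment matches → elsewhere allophone [p].
Occurrence 3 (position 5): no conditioning environment matches → elsewhere allophone [p].
Occurrence 4 (position 10): between a vowel and a following unstressed vowel → [pʰ].

[p], [p], [p], [pʰ]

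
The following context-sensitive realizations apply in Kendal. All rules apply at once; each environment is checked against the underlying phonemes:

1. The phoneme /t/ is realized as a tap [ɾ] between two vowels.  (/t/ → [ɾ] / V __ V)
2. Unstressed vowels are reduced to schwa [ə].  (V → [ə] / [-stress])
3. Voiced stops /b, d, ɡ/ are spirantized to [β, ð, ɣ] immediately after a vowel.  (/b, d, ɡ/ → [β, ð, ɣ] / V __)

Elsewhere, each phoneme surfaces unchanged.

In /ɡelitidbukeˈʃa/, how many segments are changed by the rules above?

Segments that undergo a rule: /e/ → [ə] (rule 2); /i/ → [ə] (rule 2); /t/ → [ɾ] (rule 1); /i/ → [ə] (rule 2); /d/ → [ð] (rule 3); /u/ → [ə] (rule 2); /e/ → [ə] (rule 2).
All other segments surface unchanged.

7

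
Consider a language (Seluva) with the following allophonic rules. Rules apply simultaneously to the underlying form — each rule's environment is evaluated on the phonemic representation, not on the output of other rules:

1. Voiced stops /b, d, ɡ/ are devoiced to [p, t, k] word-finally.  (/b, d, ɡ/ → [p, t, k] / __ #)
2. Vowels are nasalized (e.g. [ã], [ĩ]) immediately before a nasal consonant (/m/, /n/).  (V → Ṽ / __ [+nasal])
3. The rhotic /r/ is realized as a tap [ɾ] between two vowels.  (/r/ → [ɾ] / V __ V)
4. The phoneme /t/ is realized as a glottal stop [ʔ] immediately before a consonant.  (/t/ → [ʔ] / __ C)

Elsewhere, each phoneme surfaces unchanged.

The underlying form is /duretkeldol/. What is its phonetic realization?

/d/ (word-initial) fails the environment for rule 1, so it stays [d].
/u/ (between /d/ and /r/) is in the target of rule 2 but the environment (before a nasal consonant) is not met → [u].
/r/ — between /u/ and /e/, between two vowels — surfaces as [ɾ] (rule 3).
/e/ (between /r/ and /t/) is in the target of rule 2 but the environment (before a nasal consonant) is not met → [e].
/t/ (between /e/ and /k/) occurs immediately before a consonant → [ʔ] by rule 4.
/k/ (between /t/ and /e/): no rule targets it → [k].
/e/ (between /k/ and /l/): rule 2 targets it, but not before a nasal consonant → unchanged [e].
/l/ — not in any rule's target class → [l].
/d/ (between /l/ and /o/) is in the target of rule 1 but the environment (word-finally) is not met → [d].
/o/ — between /d/ and /l/; rule 2 does not apply here → [o].
/l/ (word-final): no rule targets it → [l].

[duɾeʔkeldol]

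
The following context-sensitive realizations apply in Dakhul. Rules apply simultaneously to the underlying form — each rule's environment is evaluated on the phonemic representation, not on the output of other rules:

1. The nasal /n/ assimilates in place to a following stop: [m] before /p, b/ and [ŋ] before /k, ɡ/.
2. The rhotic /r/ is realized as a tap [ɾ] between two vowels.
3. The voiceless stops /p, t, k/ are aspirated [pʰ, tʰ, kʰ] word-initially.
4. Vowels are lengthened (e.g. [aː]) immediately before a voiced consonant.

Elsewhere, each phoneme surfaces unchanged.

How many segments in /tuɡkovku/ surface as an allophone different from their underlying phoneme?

3

Segments that undergo a rule: /t/ → [tʰ] (rule 3); /u/ → [uː] (rule 4); /o/ → [oː] (rule 4).
All other segments surface unchanged.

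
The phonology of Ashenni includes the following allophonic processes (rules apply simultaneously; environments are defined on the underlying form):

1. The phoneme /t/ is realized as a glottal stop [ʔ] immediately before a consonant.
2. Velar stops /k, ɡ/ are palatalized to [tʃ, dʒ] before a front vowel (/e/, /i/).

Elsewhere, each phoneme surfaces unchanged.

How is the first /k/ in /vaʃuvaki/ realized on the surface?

[tʃ]

/k/ (between /a/ and /i/) occurs before a front vowel → [tʃ] by rule 2.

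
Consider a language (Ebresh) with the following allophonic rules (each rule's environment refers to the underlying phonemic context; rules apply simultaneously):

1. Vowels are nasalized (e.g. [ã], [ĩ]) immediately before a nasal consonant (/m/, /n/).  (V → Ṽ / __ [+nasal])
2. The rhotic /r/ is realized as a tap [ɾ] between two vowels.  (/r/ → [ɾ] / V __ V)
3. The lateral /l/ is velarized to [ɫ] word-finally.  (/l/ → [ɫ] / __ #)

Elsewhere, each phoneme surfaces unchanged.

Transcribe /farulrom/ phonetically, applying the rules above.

/a/ — between /f/ and /r/; rule 1 does not apply here → [a].
Rule 2 applies to /r/ (between /a/ and /u/: between two vowels) → [ɾ].
/u/ (between /r/ and /l/): rule 1 targets it, but not before a nasal consonant → unchanged [u].
/l/ (between /u/ and /r/) is in the target of rule 3 but the environment (word-finally) is not met → [l].
/r/ (between /l/ and /o/): rule 2 targets it, but not between two vowels → unchanged [r].
/o/ — between /r/ and /m/, before a nasal consonant — surfaces as [õ] (rule 1).

[faɾulrõm]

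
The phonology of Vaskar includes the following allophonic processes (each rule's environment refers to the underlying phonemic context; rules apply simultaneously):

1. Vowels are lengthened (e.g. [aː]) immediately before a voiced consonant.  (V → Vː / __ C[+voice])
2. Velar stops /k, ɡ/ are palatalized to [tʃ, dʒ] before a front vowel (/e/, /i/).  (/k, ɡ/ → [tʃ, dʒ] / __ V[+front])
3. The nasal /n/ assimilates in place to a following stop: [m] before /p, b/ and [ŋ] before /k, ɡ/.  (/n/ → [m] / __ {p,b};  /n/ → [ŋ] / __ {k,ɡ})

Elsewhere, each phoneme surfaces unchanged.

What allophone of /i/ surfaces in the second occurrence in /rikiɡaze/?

[iː]

/i/ meets the environment for rule 1 (before a voiced consonant) → [iː].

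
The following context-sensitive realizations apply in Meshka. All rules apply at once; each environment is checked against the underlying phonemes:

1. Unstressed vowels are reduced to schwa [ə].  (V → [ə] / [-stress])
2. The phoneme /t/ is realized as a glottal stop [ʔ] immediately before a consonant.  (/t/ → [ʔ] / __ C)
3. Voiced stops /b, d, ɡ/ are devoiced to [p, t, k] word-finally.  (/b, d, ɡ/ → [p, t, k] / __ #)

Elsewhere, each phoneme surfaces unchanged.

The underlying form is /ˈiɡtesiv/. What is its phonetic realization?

[ˈiɡtəsəv]

/i/ (word-initial) fails the environment for rule 1, so it stays [i].
/ɡ/ — between /i/ and /t/; rule 3 does not apply here → [ɡ].
/t/ (between /ɡ/ and /e/) is in the target of rule 2 but the environment (immediately before a consonant) is not met → [t].
/e/ (between /t/ and /s/) occurs in an unstressed syllable → [ə] by rule 1.
/s/ (between /e/ and /i/) is unaffected → [s].
/i/ — between /s/ and /v/, in an unstressed syllable — surfaces as [ə] (rule 1).
/v/ stays [v].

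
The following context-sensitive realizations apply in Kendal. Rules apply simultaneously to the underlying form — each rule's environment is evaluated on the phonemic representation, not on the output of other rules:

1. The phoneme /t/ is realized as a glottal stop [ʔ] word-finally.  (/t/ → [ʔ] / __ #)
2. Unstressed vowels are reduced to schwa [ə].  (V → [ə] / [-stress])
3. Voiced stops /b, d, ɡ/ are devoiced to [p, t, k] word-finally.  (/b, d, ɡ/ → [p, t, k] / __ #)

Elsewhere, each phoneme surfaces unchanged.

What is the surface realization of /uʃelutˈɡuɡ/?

[əʃələtˈɡuk]

/u/ (word-initial): in an unstressed syllable, so rule 2 applies → [ə].
/ʃ/ (between /u/ and /e/): no rule targets it → [ʃ].
/e/ meets the environment for rule 2 (in an unstressed syllable) → [ə].
/l/ — not in any rule's target class → [l].
/u/ (between /l/ and /t/): in an unstressed syllable, so rule 2 applies → [ə].
/t/ (between /u/ and /ɡ/): rule 1 targets it, but not word-finally → unchanged [t].
/ɡ/ (between /t/ and /u/) is in the target of rule 3 but the environment (word-finally) is not met → [ɡ].
/u/ — between /ɡ/ and /ɡ/; rule 2 does not apply here → [u].
/ɡ/ meets the environment for rule 3 (word-finally) → [k].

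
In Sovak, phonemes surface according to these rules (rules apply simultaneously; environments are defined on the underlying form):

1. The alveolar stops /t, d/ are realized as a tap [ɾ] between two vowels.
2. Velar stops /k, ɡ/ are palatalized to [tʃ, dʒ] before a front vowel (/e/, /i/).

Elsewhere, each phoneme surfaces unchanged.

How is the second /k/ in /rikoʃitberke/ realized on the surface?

[tʃ]

/k/ meets the environment for rule 2 (before a front vowel) → [tʃ].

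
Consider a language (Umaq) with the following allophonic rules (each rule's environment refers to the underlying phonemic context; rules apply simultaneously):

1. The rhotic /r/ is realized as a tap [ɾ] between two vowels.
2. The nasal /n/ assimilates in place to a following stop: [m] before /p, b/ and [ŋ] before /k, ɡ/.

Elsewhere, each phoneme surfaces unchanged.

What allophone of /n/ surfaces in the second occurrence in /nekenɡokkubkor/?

[ŋ]

/n/ — between /e/ and /ɡ/, before a labial or velar stop — surfaces as [ŋ] (rule 2).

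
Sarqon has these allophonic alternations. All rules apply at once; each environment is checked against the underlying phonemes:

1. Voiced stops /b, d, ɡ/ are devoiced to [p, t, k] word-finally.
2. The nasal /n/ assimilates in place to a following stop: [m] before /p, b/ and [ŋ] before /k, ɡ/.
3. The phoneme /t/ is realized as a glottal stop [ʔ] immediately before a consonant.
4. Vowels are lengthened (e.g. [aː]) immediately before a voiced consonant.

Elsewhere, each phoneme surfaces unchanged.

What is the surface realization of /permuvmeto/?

/p/ (word-initial) is unaffected → [p].
/e/ (between /p/ and /r/) occurs before a voiced consonant → [eː] by rule 4.
/r/ — not in any rule's target class → [r].
/m/ stays [m].
/u/ meets the environment for rule 4 (before a voiced consonant) → [uː].
/v/ (between /u/ and /m/) is unaffected → [v].
/m/ (between /v/ and /e/) is unaffected → [m].
/e/ (between /m/ and /t/) is in the target of rule 4 but the environment (before a voiced consonant) is not met → [e].
/t/ (between /e/ and /o/) fails the environment for rule 3, so it stays [t].
/o/ (word-final) is in the target of rule 4 but the environment (before a voiced consonant) is not met → [o].

[peːrmuːvmeto]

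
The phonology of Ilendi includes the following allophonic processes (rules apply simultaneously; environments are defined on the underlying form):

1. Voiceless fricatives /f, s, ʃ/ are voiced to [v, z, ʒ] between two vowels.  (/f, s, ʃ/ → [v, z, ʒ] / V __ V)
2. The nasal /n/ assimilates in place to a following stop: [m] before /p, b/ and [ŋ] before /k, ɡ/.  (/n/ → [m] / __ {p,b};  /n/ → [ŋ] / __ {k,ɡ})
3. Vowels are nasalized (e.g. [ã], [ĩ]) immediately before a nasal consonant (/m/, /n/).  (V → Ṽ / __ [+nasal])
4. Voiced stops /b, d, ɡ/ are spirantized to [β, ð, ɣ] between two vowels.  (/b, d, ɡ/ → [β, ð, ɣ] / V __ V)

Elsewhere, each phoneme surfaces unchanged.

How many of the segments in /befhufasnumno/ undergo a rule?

2

Segments that undergo a rule: /f/ → [v] (rule 1); /u/ → [ũ] (rule 3).
All other segments surface unchanged.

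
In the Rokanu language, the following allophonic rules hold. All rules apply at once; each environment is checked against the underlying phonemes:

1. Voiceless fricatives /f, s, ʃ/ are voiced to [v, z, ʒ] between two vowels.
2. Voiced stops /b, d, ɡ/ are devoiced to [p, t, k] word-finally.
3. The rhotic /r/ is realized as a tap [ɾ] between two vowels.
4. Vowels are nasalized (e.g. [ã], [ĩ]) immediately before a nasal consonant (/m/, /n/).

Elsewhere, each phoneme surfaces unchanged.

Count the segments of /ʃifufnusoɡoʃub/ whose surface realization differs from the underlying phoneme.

Segments that undergo a rule: /f/ → [v] (rule 1); /s/ → [z] (rule 1); /ʃ/ → [ʒ] (rule 1); /b/ → [p] (rule 2).
All other segments surface unchanged.

4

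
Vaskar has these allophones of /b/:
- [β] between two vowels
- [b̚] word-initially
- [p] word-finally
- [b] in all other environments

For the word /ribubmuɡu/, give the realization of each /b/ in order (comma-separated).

Occurrence 1 (position 3): between two vowels → [β].
Occurrence 2 (position 5): no conditioning environment matches → elsewhere allophone [b].

[β], [b]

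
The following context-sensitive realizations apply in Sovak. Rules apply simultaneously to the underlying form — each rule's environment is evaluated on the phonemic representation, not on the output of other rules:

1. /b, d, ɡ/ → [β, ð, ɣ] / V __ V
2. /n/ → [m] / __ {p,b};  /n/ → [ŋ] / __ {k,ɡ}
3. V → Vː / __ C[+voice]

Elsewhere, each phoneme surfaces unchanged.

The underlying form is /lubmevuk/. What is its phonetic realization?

/l/ (word-initial) is unaffected → [l].
/u/ (between /l/ and /b/): before a voiced consonant, so rule 3 applies → [uː].
/b/ — between /u/ and /m/; rule 1 does not apply here → [b].
/m/ stays [m].
/e/ (between /m/ and /v/) occurs before a voiced consonant → [eː] by rule 3.
/v/ — not in any rule's target class → [v].
/u/ (between /v/ and /k/) is in the target of rule 3 but the environment (before a voiced consonant) is not met → [u].
/k/ stays [k].

[luːbmeːvuk]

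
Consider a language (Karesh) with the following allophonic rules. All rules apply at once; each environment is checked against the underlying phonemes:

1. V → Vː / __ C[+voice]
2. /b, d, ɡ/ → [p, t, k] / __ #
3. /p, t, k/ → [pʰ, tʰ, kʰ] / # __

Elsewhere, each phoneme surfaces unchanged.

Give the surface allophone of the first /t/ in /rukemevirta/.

/t/ (between /r/ and /a/): rule 3 targets it, but not word-initially → unchanged [t].

[t]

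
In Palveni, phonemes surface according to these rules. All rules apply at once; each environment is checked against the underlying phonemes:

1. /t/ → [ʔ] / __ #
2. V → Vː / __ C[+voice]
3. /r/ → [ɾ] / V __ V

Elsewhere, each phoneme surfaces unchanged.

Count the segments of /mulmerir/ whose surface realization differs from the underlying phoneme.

4

Segments that undergo a rule: /u/ → [uː] (rule 2); /e/ → [eː] (rule 2); /r/ → [ɾ] (rule 3); /i/ → [iː] (rule 2).
All other segments surface unchanged.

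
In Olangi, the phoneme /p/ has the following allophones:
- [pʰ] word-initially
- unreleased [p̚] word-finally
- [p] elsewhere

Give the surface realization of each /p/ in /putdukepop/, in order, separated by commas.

Occurrence 1 (position 1): word-initially → [pʰ].
Occurrence 2 (position 8): no conditioning environment matches → elsewhere allophone [p].
Occurrence 3 (position 10): word-finally → [p̚].

[pʰ], [p], [p̚]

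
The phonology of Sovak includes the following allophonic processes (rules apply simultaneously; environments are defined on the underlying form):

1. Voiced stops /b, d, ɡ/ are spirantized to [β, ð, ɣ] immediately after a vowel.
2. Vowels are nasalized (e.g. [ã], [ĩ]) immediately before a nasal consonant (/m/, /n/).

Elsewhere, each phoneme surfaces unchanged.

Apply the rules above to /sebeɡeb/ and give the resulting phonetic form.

/s/ (word-initial) is unaffected → [s].
/e/ (between /s/ and /b/) fails the environment for rule 2, so it stays [e].
Rule 1 applies to /b/ (between /e/ and /e/: immediately after a vowel) → [β].
/e/ — between /b/ and /ɡ/; rule 2 does not apply here → [e].
Rule 1 applies to /ɡ/ (between /e/ and /e/: immediately after a vowel) → [ɣ].
/e/ (between /ɡ/ and /b/): rule 2 targets it, but not before a nasal consonant → unchanged [e].
Rule 1 applies to /b/ (word-final: immediately after a vowel) → [β].

[seβeɣeβ]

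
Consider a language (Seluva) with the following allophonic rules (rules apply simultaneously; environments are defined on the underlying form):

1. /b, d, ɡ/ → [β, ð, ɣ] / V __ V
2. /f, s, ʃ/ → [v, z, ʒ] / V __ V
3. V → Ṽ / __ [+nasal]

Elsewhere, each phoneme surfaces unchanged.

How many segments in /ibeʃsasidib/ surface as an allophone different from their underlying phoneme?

Segments that undergo a rule: /b/ → [β] (rule 1); /s/ → [z] (rule 2); /d/ → [ð] (rule 1).
All other segments surface unchanged.

3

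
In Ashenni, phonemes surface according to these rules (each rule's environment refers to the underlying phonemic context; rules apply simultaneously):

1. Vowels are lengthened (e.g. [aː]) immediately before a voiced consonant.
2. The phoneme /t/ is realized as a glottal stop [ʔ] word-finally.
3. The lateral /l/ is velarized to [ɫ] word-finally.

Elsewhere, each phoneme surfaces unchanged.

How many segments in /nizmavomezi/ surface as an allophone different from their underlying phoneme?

4

Segments that undergo a rule: /i/ → [iː] (rule 1); /a/ → [aː] (rule 1); /o/ → [oː] (rule 1); /e/ → [eː] (rule 1).
All other segments surface unchanged.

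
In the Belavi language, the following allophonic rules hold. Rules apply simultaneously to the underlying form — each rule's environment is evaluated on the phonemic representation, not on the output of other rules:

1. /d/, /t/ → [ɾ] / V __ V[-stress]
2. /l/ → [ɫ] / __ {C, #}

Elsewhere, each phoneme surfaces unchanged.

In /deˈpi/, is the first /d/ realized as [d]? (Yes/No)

/d/ — word-initial; rule 1 does not apply here → [d].
The actual realization is [d], which matches [d].

Yes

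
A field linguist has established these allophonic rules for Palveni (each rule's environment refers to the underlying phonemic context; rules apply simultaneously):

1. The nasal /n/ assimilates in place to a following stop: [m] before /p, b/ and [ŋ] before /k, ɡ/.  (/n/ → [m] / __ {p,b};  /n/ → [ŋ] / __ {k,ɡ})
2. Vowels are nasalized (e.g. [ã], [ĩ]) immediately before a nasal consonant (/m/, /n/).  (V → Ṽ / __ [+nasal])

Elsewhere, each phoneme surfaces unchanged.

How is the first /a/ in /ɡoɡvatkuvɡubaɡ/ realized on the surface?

[a]

/a/ — between /v/ and /t/; rule 2 does not apply here → [a].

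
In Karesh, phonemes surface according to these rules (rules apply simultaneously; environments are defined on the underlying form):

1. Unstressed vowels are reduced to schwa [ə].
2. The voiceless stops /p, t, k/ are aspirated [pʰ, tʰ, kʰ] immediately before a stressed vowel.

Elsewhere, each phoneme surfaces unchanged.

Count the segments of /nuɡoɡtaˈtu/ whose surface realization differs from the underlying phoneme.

Segments that undergo a rule: /u/ → [ə] (rule 1); /o/ → [ə] (rule 1); /a/ → [ə] (rule 1); /t/ → [tʰ] (rule 2).
All other segments surface unchanged.

4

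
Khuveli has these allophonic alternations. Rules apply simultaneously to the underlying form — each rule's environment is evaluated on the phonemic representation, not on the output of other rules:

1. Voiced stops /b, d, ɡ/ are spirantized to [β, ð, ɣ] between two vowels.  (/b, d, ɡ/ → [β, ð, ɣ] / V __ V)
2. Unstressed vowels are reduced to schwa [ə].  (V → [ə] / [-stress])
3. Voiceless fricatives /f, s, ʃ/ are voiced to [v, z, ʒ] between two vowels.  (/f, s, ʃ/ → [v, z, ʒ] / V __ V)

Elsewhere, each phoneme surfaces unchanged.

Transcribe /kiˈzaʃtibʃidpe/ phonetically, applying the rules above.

[kəˈzaʃtəbʃədpə]

/i/ meets the environment for rule 2 (in an unstressed syllable) → [ə].
/a/ (between /z/ and /ʃ/) is in the target of rule 2 but the environment (in an unstressed syllable) is not met → [a].
/ʃ/ (between /a/ and /t/) fails the environment for rule 3, so it stays [ʃ].
/i/ — between /t/ and /b/, in an unstressed syllable — surfaces as [ə] (rule 2).
/b/ (between /i/ and /ʃ/): rule 1 targets it, but not between two vowels → unchanged [b].
/ʃ/ (between /b/ and /i/): rule 3 targets it, but not between two vowels → unchanged [ʃ].
/i/ (between /ʃ/ and /d/): in an unstressed syllable, so rule 2 applies → [ə].
/d/ — between /i/ and /p/; rule 1 does not apply here → [d].
/e/ meets the environment for rule 2 (in an unstressed syllable) → [ə].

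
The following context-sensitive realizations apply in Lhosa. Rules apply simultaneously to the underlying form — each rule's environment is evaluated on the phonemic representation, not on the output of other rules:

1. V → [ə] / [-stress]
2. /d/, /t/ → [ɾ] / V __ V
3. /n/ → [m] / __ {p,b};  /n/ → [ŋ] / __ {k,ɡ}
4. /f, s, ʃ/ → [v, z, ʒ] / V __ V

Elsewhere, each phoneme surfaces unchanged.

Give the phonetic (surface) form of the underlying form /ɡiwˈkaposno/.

[ɡəwˈkapəsnə]

/ɡ/ stays [ɡ].
/i/ (between /ɡ/ and /w/) occurs in an unstressed syllable → [ə] by rule 1.
/w/ (between /i/ and /k/) is unaffected → [w].
/k/ (between /w/ and /a/): no rule targets it → [k].
/a/ (between /k/ and /p/) is in the target of rule 1 but the environment (in an unstressed syllable) is not met → [a].
/p/ — not in any rule's target class → [p].
/o/ meets the environment for rule 1 (in an unstressed syllable) → [ə].
/s/ (between /o/ and /n/): rule 4 targets it, but not between two vowels → unchanged [s].
/n/ (between /s/ and /o/) is in the target of rule 3 but the environment (before a labial or velar stop) is not met → [n].
Rule 1 applies to /o/ (word-final: in an unstressed syllable) → [ə].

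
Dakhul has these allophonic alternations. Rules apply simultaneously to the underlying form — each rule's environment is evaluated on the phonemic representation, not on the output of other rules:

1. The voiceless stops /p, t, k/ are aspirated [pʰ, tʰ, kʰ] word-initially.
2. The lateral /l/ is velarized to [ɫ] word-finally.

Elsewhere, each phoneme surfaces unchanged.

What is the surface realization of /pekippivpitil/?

[pʰekippivpitiɫ]

Rule 1 applies to /p/ (word-initial: word-initially) → [pʰ].
/k/ (between /e/ and /i/) is in the target of rule 1 but the environment (word-initially) is not met → [k].
/p/ (between /i/ and /p/): rule 1 targets it, but not word-initially → unchanged [p].
/p/ (between /p/ and /i/) is in the target of rule 1 but the environment (word-initially) is not met → [p].
/p/ (between /v/ and /i/): rule 1 targets it, but not word-initially → unchanged [p].
/t/ — between /i/ and /i/; rule 1 does not apply here → [t].
/l/ (word-final): word-finally, so rule 2 applies → [ɫ].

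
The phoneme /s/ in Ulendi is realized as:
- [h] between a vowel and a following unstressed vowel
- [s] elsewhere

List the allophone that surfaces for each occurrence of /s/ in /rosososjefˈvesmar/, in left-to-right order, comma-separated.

[h], [h], [s], [s]

Occurrence 1 (position 3): between a vowel and a following unstressed vowel → [h].
Occurrence 2 (position 5): between a vowel and a following unstressed vowel → [h].
Occurrence 3 (position 7): no conditioning environment matches → elsewhere allophone [s].
Occurrence 4 (position 13): no conditioning environment matches → elsewhere allophone [s].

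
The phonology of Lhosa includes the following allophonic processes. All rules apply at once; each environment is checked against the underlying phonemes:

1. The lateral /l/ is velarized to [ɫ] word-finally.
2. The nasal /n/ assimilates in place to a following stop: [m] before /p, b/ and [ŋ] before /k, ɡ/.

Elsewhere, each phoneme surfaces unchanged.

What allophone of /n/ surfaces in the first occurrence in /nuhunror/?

/n/ (word-initial) fails the environment for rule 2, so it stays [n].

[n]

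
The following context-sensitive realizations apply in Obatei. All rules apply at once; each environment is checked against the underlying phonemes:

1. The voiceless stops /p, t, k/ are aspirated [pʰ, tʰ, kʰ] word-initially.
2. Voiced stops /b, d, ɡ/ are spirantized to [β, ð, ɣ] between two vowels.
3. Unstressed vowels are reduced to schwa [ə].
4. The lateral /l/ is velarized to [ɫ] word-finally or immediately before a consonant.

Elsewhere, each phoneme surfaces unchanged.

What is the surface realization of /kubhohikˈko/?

/k/ meets the environment for rule 1 (word-initially) → [kʰ].
/u/ — between /k/ and /b/, in an unstressed syllable — surfaces as [ə] (rule 3).
/b/ (between /u/ and /h/) is in the target of rule 2 but the environment (between two vowels) is not met → [b].
/h/ stays [h].
/o/ meets the environment for rule 3 (in an unstressed syllable) → [ə].
/h/ (between /o/ and /i/) is unaffected → [h].
/i/ (between /h/ and /k/): in an unstressed syllable, so rule 3 applies → [ə].
/k/ — between /i/ and /k/; rule 1 does not apply here → [k].
/k/ — between /k/ and /o/; rule 1 does not apply here → [k].
/o/ (word-final) is in the target of rule 3 but the environment (in an unstressed syllable) is not met → [o].

[kʰəbhəhəkˈko]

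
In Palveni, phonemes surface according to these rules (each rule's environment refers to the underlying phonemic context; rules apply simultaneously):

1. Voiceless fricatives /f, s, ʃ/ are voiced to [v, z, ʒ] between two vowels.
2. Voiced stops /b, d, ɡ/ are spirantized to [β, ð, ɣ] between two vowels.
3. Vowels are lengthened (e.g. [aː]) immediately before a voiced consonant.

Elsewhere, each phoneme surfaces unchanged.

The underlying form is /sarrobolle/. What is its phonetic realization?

[saːrroːβoːlle]

/s/ — word-initial; rule 1 does not apply here → [s].
/a/ (between /s/ and /r/): before a voiced consonant, so rule 3 applies → [aː].
/r/ (between /a/ and /r/) is unaffected → [r].
/r/ (between /r/ and /o/): no rule targets it → [r].
/o/ (between /r/ and /b/): before a voiced consonant, so rule 3 applies → [oː].
/b/ meets the environment for rule 2 (between two vowels) → [β].
Rule 3 applies to /o/ (between /b/ and /l/: before a voiced consonant) → [oː].
/l/ (between /o/ and /l/) is unaffected → [l].
/l/ (between /l/ and /e/): no rule targets it → [l].
/e/ (word-final) is in the target of rule 3 but the environment (before a voiced consonant) is not met → [e].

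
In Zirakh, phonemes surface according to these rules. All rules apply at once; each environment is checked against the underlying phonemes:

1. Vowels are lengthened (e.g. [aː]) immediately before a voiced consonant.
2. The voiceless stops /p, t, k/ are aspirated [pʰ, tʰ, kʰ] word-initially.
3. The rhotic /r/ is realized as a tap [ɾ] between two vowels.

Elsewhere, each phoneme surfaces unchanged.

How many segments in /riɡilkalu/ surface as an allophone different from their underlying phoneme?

3

Segments that undergo a rule: /i/ → [iː] (rule 1); /i/ → [iː] (rule 1); /a/ → [aː] (rule 1).
All other segments surface unchanged.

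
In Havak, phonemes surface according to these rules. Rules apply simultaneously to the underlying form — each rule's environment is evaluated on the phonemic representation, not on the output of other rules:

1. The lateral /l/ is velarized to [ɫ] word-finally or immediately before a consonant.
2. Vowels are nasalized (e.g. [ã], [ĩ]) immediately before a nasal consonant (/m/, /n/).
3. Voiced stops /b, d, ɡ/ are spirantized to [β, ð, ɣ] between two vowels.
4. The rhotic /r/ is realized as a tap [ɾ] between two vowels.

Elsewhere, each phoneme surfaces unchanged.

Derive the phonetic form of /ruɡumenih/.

/r/ — word-initial; rule 4 does not apply here → [r].
/u/ (between /r/ and /ɡ/) is in the target of rule 2 but the environment (before a nasal consonant) is not met → [u].
Rule 3 applies to /ɡ/ (between /u/ and /u/: between two vowels) → [ɣ].
/u/ — between /ɡ/ and /m/, before a nasal consonant — surfaces as [ũ] (rule 2).
/m/ stays [m].
Rule 2 applies to /e/ (between /m/ and /n/: before a nasal consonant) → [ẽ].
/n/ (between /e/ and /i/): no rule targets it → [n].
/i/ (between /n/ and /h/) is in the target of rule 2 but the environment (before a nasal consonant) is not met → [i].
/h/ stays [h].

[ruɣũmẽnih]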